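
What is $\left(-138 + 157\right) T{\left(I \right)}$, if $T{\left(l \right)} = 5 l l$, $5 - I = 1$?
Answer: $1520$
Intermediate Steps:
$I = 4$ ($I = 5 - 1 = 4$)
$T{\left(l \right)} = 5 l^{2}$
$\left(-138 + 157\right) T{\left(I \right)} = \left(-138 + 157\right) 5 \cdot 4^{2} = 19 \cdot 5 \cdot 16 = 19 \cdot 80 = 1520$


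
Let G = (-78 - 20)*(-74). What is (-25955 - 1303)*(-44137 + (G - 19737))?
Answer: 1543402476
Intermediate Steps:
G = 7252 (G = -98*(-74) = 7252)
(-25955 - 1303)*(-44137 + (G - 19737)) = (-25955 - 1303)*(-44137 + (7252 - 19737)) = -27258*(-44137 - 12485) = -27258*(-56622) = 1543402476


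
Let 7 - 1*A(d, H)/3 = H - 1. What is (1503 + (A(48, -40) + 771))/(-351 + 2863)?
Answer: 1209/1256 ≈ 0.96258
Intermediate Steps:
A(d, H) = 24 - 3*H (A(d, H) = 21 - 3*(H - 1) = 21 - 3*(-1 + H) = 21 + (3 - 3*H) = 24 - 3*H)
(1503 + (A(48, -40) + 771))/(-351 + 2863) = (1503 + ((24 - 3*(-40)) + 771))/(-351 + 2863) = (1503 + ((24 + 120) + 771))/2512 = (1503 + (144 + 771))*(1/2512) = (1503 + 915)*(1/2512) = 2418*(1/2512) = 1209/1256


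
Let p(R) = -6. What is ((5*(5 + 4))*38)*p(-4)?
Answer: -10260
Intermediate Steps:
((5*(5 + 4))*38)*p(-4) = ((5*(5 + 4))*38)*(-6) = ((5*9)*38)*(-6) = (45*38)*(-6) = 1710*(-6) = -10260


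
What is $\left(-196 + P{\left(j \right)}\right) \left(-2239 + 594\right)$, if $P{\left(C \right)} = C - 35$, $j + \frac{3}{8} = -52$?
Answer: $\frac{3729215}{8} \approx 4.6615 \cdot 10^{5}$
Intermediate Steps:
$j = - \frac{419}{8}$ ($j = - \frac{3}{8} - 52 = - \frac{419}{8} \approx -52.375$)
$P{\left(C \right)} = -35 + C$
$\left(-196 + P{\left(j \right)}\right) \left(-2239 + 594\right) = \left(-196 - \frac{699}{8}\right) \left(-2239 + 594\right) = \left(-196 - \frac{699}{8}\right) \left(-1645\right) = \left(- \frac{2267}{8}\right) \left(-1645\right) = \frac{3729215}{8}$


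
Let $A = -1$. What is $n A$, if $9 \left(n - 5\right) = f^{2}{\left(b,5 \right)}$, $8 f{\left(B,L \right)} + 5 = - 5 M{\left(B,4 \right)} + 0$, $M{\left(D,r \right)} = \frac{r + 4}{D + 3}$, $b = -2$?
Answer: $- \frac{545}{64} \approx -8.5156$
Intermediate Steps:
$M{\left(D,r \right)} = \frac{4 + r}{3 + D}$
$f{\left(B,L \right)} = - \frac{5}{8} - \frac{5}{3 + B}$ ($f{\left(B,L \right)} = - \frac{5}{8} + \frac{- 5 \frac{4 + 4}{3 + B} + 0}{8} = - \frac{5}{8} + \frac{- 5 \frac{1}{3 + B} 8 + 0}{8} = - \frac{5}{8} + \frac{- 5 \frac{8}{3 + B} + 0}{8} = - \frac{5}{8} + \frac{- \frac{40}{3 + B} + 0}{8} = - \frac{5}{8} + \frac{\left(-40\right) \frac{1}{3 + B}}{8} = - \frac{5}{8} - \frac{5}{3 + B}$)
$n = \frac{545}{64}$ ($n = 5 + \frac{\left(\frac{5 \left(-11 - -2\right)}{8 \left(3 - 2\right)}\right)^{2}}{9} = 5 + \frac{\left(\frac{5 \left(-11 + 2\right)}{8 \cdot 1}\right)^{2}}{9} = 5 + \frac{\left(\frac{5}{8} \cdot 1 \left(-9\right)\right)^{2}}{9} = 5 + \frac{\left(- \frac{45}{8}\right)^{2}}{9} = 5 + \frac{1}{9} \cdot \frac{2025}{64} = 5 + \frac{225}{64} = \frac{545}{64} \approx 8.5156$)
$n A = \frac{545}{64} \left(-1\right) = - \frac{545}{64}$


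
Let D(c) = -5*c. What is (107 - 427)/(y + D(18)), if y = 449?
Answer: -320/359 ≈ -0.89137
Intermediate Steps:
(107 - 427)/(y + D(18)) = (107 - 427)/(449 - 5*18) = -320/(449 - 90) = -320/359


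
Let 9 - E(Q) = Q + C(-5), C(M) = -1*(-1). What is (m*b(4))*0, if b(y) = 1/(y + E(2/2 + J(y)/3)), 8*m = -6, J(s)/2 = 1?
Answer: 0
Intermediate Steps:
J(s) = 2 (J(s) = 2*1 = 2)
C(M) = 1
m = -3/4 (m = (1/8)*(-6) = -3/4 ≈ -0.75000)
E(Q) = 8 - Q (E(Q) = 9 - (Q + 1) = 9 - (1 + Q) = 9 + (-1 - Q) = 8 - Q)
b(y) = 1/(19/3 + y) (b(y) = 1/(y + (8 - (2/2 + 2/3))) = 1/(y + (8 - (2*(1/2) + 2*(1/3)))) = 1/(y + (8 - (1 + 2/3))) = 1/(y + (8 - 1*5/3)) = 1/(y + (8 - 5/3)) = 1/(y + 19/3) = 1/(19/3 + y))
(m*b(4))*0 = -9/(4*(19 + 3*4))*0 = -9/(4*(19 + 12))*0 = -9/(4*31)*0 = -3/4*3/31*0 = -9/124*0 = 0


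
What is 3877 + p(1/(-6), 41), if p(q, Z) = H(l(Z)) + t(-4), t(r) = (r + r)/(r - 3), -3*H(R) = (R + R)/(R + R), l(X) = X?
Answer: 81434/21 ≈ 3877.8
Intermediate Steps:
H(R) = -⅓ (H(R) = -(R + R)/(3*(R + R)) = -2*R/(3*(2*R)) = -2*R*1/(2*R)/3 = -⅓*1 = -⅓)
t(r) = 2*r/(-3 + r) (t(r) = (2*r)/(-3 + r) = 2*r/(-3 + r))
p(q, Z) = 17/21 (p(q, Z) = -⅓ + 2*(-4)/(-3 - 4) = -⅓ + 2*(-4)/(-7) = -⅓ + 2*(-4)*(-⅐) = -⅓ + 8/7 = 17/21)
3877 + p(1/(-6), 41) = 3877 + 17/21 = 81434/21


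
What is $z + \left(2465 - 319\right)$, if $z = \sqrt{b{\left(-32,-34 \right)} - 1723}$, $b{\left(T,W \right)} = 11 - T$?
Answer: $2146 + 4 i \sqrt{105} \approx 2146.0 + 40.988 i$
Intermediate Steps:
$z = 4 i \sqrt{105}$ ($z = \sqrt{\left(11 - -32\right) - 1723} = \sqrt{\left(11 + 32\right) - 1723} = \sqrt{43 - 1723} = \sqrt{-1680} = 4 i \sqrt{105} \approx 40.988 i$)
$z + \left(2465 - 319\right) = 4 i \sqrt{105} + \left(2465 - 319\right) = 4 i \sqrt{105} + 2146 = 2146 + 4 i \sqrt{105}$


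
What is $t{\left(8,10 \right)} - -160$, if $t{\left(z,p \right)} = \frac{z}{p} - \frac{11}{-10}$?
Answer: $\frac{1619}{10} \approx 161.9$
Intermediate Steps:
$t{\left(z,p \right)} = \frac{11}{10} + \frac{z}{p}$ ($t{\left(z,p \right)} = \frac{z}{p} - - \frac{11}{10} = \frac{z}{p} + \frac{11}{10} = \frac{11}{10} + \frac{z}{p}$)
$t{\left(8,10 \right)} - -160 = \left(\frac{11}{10} + \frac{8}{10}\right) - -160 = \left(\frac{11}{10} + 8 \cdot \frac{1}{10}\right) + 160 = \left(\frac{11}{10} + \frac{4}{5}\right) + 160 = \frac{19}{10} + 160 = \frac{1619}{10}$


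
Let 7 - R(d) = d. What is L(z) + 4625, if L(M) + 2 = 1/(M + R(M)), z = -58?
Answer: 32362/7 ≈ 4623.1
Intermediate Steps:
R(d) = 7 - d
L(M) = -13/7 (L(M) = -2 + 1/(M + (7 - M)) = -2 + 1/7 = -2 + ⅐ = -13/7)
L(z) + 4625 = -13/7 + 4625 = 32362/7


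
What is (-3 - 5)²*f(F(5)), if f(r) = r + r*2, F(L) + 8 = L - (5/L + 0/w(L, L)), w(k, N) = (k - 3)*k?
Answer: -768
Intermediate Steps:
w(k, N) = k*(-3 + k) (w(k, N) = (-3 + k)*k = k*(-3 + k))
F(L) = -8 + L - 5/L (F(L) = -8 + (L - (5/L + 0/((L*(-3 + L))))) = -8 + (L - (5/L + 0*(1/(L*(-3 + L))))) = -8 + (L - (5/L + 0)) = -8 + (L - 5/L) = -8 + L - 5/L)
f(r) = 3*r (f(r) = r + 2*r = 3*r)
(-3 - 5)²*f(F(5)) = (-3 - 5)²*(3*(-8 + 5 - 5/5)) = (-8)²*(3*(-8 + 5 - 5*⅕)) = 64*(3*(-8 + 5 - 1)) = 64*(3*(-4)) = 64*(-12) = -768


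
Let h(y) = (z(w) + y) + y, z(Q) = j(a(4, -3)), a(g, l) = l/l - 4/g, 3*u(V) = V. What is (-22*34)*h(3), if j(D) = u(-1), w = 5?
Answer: -12716/3 ≈ -4238.7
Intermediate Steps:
u(V) = V/3
a(g, l) = 1 - 4/g
j(D) = -⅓ (j(D) = (⅓)*(-1) = -⅓)
z(Q) = -⅓
h(y) = -⅓ + 2*y (h(y) = (-⅓ + y) + y = -⅓ + 2*y)
(-22*34)*h(3) = (-22*34)*(-⅓ + 2*3) = -748*(-⅓ + 6) = -748*17/3 = -12716/3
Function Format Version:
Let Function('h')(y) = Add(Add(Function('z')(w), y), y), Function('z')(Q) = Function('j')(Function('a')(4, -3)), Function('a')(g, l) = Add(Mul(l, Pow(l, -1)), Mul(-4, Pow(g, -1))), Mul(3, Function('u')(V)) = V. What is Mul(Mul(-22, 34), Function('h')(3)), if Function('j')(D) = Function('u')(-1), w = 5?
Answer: Rational(-12716, 3) ≈ -4238.7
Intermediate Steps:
Function('u')(V) = Mul(Rational(1, 3), V)
Function('a')(g, l) = Add(1, Mul(-4, Pow(g, -1)))
Function('j')(D) = Rational(-1, 3) (Function('j')(D) = Mul(Rational(1, 3), -1) = Rational(-1, 3))
Function('z')(Q) = Rational(-1, 3)
Function('h')(y) = Add(Rational(-1, 3), Mul(2, y)) (Function('h')(y) = Add(Add(Rational(-1, 3), y), y) = Add(Rational(-1, 3), Mul(2, y)))
Mul(Mul(-22, 34), Function('h')(3)) = Mul(Mul(-22, 34), Add(Rational(-1, 3), Mul(2, 3))) = Mul(-748, Add(Rational(-1, 3), 6)) = Mul(-748, Rational(17, 3)) = Rational(-12716, 3)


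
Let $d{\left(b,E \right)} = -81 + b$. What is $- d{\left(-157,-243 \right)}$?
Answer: $238$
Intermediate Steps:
$- d{\left(-157,-243 \right)} = - (-81 - 157) = \left(-1\right) \left(-238\right) = 238$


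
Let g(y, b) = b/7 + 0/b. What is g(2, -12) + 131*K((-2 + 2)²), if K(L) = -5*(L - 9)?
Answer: 41253/7 ≈ 5893.3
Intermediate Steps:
g(y, b) = b/7 (g(y, b) = b*(⅐) + 0 = b/7 + 0 = b/7)
K(L) = 45 - 5*L (K(L) = -5*(-9 + L) = 45 - 5*L)
g(2, -12) + 131*K((-2 + 2)²) = (⅐)*(-12) + 131*(45 - 5*(-2 + 2)²) = -12/7 + 131*(45 - 5*0²) = -12/7 + 131*(45 - 5*0) = -12/7 + 131*(45 + 0) = -12/7 + 131*45 = -12/7 + 5895 = 41253/7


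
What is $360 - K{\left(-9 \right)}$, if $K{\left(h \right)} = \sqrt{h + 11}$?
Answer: $360 - \sqrt{2} \approx 358.59$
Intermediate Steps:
$K{\left(h \right)} = \sqrt{11 + h}$
$360 - K{\left(-9 \right)} = 360 - \sqrt{11 - 9} = 360 - \sqrt{2}$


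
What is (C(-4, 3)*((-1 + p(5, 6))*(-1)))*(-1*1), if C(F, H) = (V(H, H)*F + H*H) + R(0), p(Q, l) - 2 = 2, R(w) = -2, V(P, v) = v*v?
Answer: -87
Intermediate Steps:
V(P, v) = v**2
p(Q, l) = 4 (p(Q, l) = 2 + 2 = 4)
C(F, H) = -2 + H**2 + F*H**2 (C(F, H) = (H**2*F + H*H) - 2 = (F*H**2 + H**2) - 2 = (H**2 + F*H**2) - 2 = -2 + H**2 + F*H**2)
(C(-4, 3)*((-1 + p(5, 6))*(-1)))*(-1*1) = ((-2 + 3**2 - 4*3**2)*((-1 + 4)*(-1)))*(-1*1) = ((-2 + 9 - 4*9)*(3*(-1)))*(-1) = ((-2 + 9 - 36)*(-3))*(-1) = -29*(-3)*(-1) = 87*(-1) = -87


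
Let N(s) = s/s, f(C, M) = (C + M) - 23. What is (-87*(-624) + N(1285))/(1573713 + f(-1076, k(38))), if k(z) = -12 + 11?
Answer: 54289/1572613 ≈ 0.034522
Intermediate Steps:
k(z) = -1
f(C, M) = -23 + C + M
N(s) = 1
(-87*(-624) + N(1285))/(1573713 + f(-1076, k(38))) = (-87*(-624) + 1)/(1573713 + (-23 - 1076 - 1)) = (54288 + 1)/(1573713 - 1100) = 54289/1572613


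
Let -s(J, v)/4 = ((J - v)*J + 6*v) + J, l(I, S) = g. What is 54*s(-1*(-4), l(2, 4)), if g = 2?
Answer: -5184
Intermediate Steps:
l(I, S) = 2
s(J, v) = -24*v - 4*J - 4*J*(J - v) (s(J, v) = -4*(((J - v)*J + 6*v) + J) = -4*((J*(J - v) + 6*v) + J) = -4*((6*v + J*(J - v)) + J) = -4*(J + 6*v + J*(J - v)) = -24*v - 4*J - 4*J*(J - v))
54*s(-1*(-4), l(2, 4)) = 54*(-24*2 - (-4)*(-4) - 4*(-1*(-4))² + 4*(-1*(-4))*2) = 54*(-48 - 4*4 - 4*4² + 4*4*2) = 54*(-48 - 16 - 4*16 + 32) = 54*(-48 - 16 - 64 + 32) = 54*(-96) = -5184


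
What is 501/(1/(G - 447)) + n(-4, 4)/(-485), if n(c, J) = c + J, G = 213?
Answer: -117234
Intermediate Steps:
n(c, J) = J + c
501/(1/(G - 447)) + n(-4, 4)/(-485) = 501/(1/(213 - 447)) + (4 - 4)/(-485) = 501/(1/(-234)) + 0*(-1/485) = 501/(-1/234) + 0 = 501*(-234) + 0 = -117234 + 0 = -117234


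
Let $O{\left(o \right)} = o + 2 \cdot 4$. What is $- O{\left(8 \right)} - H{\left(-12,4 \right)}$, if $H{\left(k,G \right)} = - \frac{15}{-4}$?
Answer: $- \frac{79}{4} \approx -19.75$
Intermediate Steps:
$H{\left(k,G \right)} = \frac{15}{4}$ ($H{\left(k,G \right)} = \left(-15\right) \left(- \frac{1}{4}\right) = \frac{15}{4}$)
$O{\left(o \right)} = 8 + o$ ($O{\left(o \right)} = o + 8 = 8 + o$)
$- O{\left(8 \right)} - H{\left(-12,4 \right)} = - (8 + 8) - \frac{15}{4} = \left(-1\right) 16 - \frac{15}{4} = -16 - \frac{15}{4} = - \frac{79}{4}$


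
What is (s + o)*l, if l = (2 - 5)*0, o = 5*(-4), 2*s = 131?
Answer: 0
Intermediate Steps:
s = 131/2 (s = (1/2)*131 = 131/2 ≈ 65.500)
o = -20
l = 0 (l = -3*0 = 0)
(s + o)*l = (131/2 - 20)*0 = (91/2)*0 = 0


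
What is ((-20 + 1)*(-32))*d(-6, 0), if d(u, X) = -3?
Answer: -1824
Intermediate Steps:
((-20 + 1)*(-32))*d(-6, 0) = ((-20 + 1)*(-32))*(-3) = -19*(-32)*(-3) = 608*(-3) = -1824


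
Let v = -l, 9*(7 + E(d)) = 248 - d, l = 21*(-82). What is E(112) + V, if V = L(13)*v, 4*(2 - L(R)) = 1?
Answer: 54389/18 ≈ 3021.6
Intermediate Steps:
L(R) = 7/4 (L(R) = 2 - ¼*1 = 2 - ¼ = 7/4)
l = -1722
E(d) = 185/9 - d/9 (E(d) = -7 + (248 - d)/9 = -7 + (248/9 - d/9) = 185/9 - d/9)
v = 1722 (v = -1*(-1722) = 1722)
V = 6027/2 (V = (7/4)*1722 = 6027/2 ≈ 3013.5)
E(112) + V = (185/9 - ⅑*112) + 6027/2 = (185/9 - 112/9) + 6027/2 = 73/9 + 6027/2 = 54389/18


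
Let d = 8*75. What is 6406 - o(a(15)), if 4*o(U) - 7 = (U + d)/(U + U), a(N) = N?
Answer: 51193/8 ≈ 6399.1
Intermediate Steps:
d = 600
o(U) = 7/4 + (600 + U)/(8*U) (o(U) = 7/4 + ((U + 600)/(U + U))/4 = 7/4 + ((600 + U)/((2*U)))/4 = 7/4 + ((600 + U)*(1/(2*U)))/4 = 7/4 + ((600 + U)/(2*U))/4 = 7/4 + (600 + U)/(8*U))
6406 - o(a(15)) = 6406 - (15/8 + 75/15) = 6406 - (15/8 + 75*(1/15)) = 6406 - (15/8 + 5) = 6406 - 1*55/8 = 6406 - 55/8 = 51193/8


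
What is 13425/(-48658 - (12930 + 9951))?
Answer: -13425/71539 ≈ -0.18766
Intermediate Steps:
13425/(-48658 - (12930 + 9951)) = 13425/(-48658 - 1*22881) = 13425/(-48658 - 22881) = 13425/(-71539) = 13425*(-1/71539) = -13425/71539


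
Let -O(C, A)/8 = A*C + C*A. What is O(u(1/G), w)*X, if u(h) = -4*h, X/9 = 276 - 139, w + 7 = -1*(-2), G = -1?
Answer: 394560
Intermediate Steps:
w = -5 (w = -7 - 1*(-2) = -7 + 2 = -5)
X = 1233 (X = 9*(276 - 139) = 9*137 = 1233)
O(C, A) = -16*A*C (O(C, A) = -8*(A*C + C*A) = -8*(A*C + A*C) = -16*A*C)
O(u(1/G), w)*X = -16*(-5)*(-4/(-1))*1233 = -16*(-5)*(-4*(-1))*1233 = -16*(-5)*4*1233 = 320*1233 = 394560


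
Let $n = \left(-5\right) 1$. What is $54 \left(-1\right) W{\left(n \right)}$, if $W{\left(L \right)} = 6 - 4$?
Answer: $-108$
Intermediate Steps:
$n = -5$
$W{\left(L \right)} = 2$ ($W{\left(L \right)} = 6 - 4 = 2$)
$54 \left(-1\right) W{\left(n \right)} = 54 \left(-1\right) 2 = \left(-54\right) 2 = -108$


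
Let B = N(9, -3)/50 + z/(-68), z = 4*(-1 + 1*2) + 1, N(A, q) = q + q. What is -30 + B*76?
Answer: -19001/425 ≈ -44.708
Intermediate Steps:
N(A, q) = 2*q
z = 5 (z = 4*(-1 + 2) + 1 = 4*1 + 1 = 4 + 1 = 5)
B = -329/1700 (B = (2*(-3))/50 + 5/(-68) = -6*1/50 + 5*(-1/68) = -3/25 - 5/68 = -329/1700 ≈ -0.19353)
-30 + B*76 = -30 - 329/1700*76 = -30 - 6251/425 = -19001/425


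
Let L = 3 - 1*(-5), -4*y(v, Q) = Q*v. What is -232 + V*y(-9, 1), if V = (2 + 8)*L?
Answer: -52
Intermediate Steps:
y(v, Q) = -Q*v/4
L = 8 (L = 3 + 5 = 8)
V = 80 (V = (2 + 8)*8 = 10*8 = 80)
-232 + V*y(-9, 1) = -232 + 80*(-¼*1*(-9)) = -232 + 80*(9/4) = -232 + 180 = -52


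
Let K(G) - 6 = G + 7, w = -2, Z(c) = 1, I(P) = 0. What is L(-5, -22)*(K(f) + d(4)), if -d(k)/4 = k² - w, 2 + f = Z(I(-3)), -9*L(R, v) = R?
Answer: -100/3 ≈ -33.333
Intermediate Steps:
L(R, v) = -R/9
f = -1 (f = -2 + 1 = -1)
K(G) = 13 + G (K(G) = 6 + (G + 7) = 6 + (7 + G) = 13 + G)
d(k) = -8 - 4*k² (d(k) = -4*(k² - 1*(-2)) = -4*(k² + 2) = -4*(2 + k²) = -8 - 4*k²)
L(-5, -22)*(K(f) + d(4)) = (-⅑*(-5))*((13 - 1) + (-8 - 4*4²)) = 5*(12 + (-8 - 4*16))/9 = 5*(12 + (-8 - 64))/9 = 5*(12 - 72)/9 = (5/9)*(-60) = -100/3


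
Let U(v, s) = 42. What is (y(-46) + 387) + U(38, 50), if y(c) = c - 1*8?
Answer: 375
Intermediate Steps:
y(c) = -8 + c (y(c) = c - 8 = -8 + c)
(y(-46) + 387) + U(38, 50) = ((-8 - 46) + 387) + 42 = (-54 + 387) + 42 = 333 + 42 = 375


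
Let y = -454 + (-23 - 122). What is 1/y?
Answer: -1/599 ≈ -0.0016694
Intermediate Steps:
y = -599 (y = -454 - 145 = -599)
1/y = 1/(-599) = -1/599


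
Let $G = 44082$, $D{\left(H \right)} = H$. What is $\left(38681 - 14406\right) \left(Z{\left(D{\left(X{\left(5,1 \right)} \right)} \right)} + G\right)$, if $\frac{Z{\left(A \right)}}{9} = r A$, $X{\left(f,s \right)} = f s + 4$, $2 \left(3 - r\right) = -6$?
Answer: $1081888200$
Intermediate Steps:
$r = 6$ ($r = 3 - -3 = 3 + 3 = 6$)
$X{\left(f,s \right)} = 4 + f s$
$Z{\left(A \right)} = 54 A$ ($Z{\left(A \right)} = 9 \cdot 6 A = 54 A$)
$\left(38681 - 14406\right) \left(Z{\left(D{\left(X{\left(5,1 \right)} \right)} \right)} + G\right) = \left(38681 - 14406\right) \left(54 \left(4 + 5 \cdot 1\right) + 44082\right) = 24275 \left(54 \left(4 + 5\right) + 44082\right) = 24275 \left(54 \cdot 9 + 44082\right) = 24275 \left(486 + 44082\right) = 24275 \cdot 44568 = 1081888200$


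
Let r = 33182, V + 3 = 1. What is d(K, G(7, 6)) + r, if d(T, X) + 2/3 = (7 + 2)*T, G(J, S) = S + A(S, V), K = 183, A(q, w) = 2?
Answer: 104485/3 ≈ 34828.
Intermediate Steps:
V = -2 (V = -3 + 1 = -2)
G(J, S) = 2 + S (G(J, S) = S + 2 = 2 + S)
d(T, X) = -⅔ + 9*T (d(T, X) = -⅔ + (7 + 2)*T = -⅔ + 9*T)
d(K, G(7, 6)) + r = (-⅔ + 9*183) + 33182 = (-⅔ + 1647) + 33182 = 4939/3 + 33182 = 104485/3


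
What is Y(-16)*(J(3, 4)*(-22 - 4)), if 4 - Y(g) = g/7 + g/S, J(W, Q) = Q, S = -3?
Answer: -2080/21 ≈ -99.048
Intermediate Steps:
Y(g) = 4 + 4*g/21 (Y(g) = 4 - (g/7 + g/(-3)) = 4 - (g*(1/7) + g*(-1/3)) = 4 - (g/7 - g/3) = 4 - (-4)*g/21 = 4 + 4*g/21)
Y(-16)*(J(3, 4)*(-22 - 4)) = (4 + (4/21)*(-16))*(4*(-22 - 4)) = (4 - 64/21)*(4*(-26)) = (20/21)*(-104) = -2080/21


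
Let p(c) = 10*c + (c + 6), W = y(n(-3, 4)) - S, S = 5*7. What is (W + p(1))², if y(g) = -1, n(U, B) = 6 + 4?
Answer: 361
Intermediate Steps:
n(U, B) = 10
S = 35
W = -36 (W = -1 - 1*35 = -1 - 35 = -36)
p(c) = 6 + 11*c (p(c) = 10*c + (6 + c) = 6 + 11*c)
(W + p(1))² = (-36 + (6 + 11*1))² = (-36 + (6 + 11))² = (-36 + 17)² = (-19)² = 361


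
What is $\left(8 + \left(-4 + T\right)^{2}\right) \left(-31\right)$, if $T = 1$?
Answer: $-527$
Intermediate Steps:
$\left(8 + \left(-4 + T\right)^{2}\right) \left(-31\right) = \left(8 + \left(-4 + 1\right)^{2}\right) \left(-31\right) = \left(8 + \left(-3\right)^{2}\right) \left(-31\right) = \left(8 + 9\right) \left(-31\right) = 17 \left(-31\right) = -527$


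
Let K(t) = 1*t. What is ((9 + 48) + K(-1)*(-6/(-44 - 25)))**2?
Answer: 1713481/529 ≈ 3239.1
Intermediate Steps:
K(t) = t
((9 + 48) + K(-1)*(-6/(-44 - 25)))**2 = ((9 + 48) - (-6)/(-44 - 25))**2 = (57 - (-6)/(-69))**2 = (57 - (-6)*(-1)/69)**2 = (57 - 1*2/23)**2 = (57 - 2/23)**2 = (1309/23)**2 = 1713481/529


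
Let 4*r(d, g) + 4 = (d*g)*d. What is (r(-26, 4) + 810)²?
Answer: 2205225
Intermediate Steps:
r(d, g) = -1 + g*d²/4 (r(d, g) = -1 + ((d*g)*d)/4 = -1 + (g*d²)/4 = -1 + g*d²/4)
(r(-26, 4) + 810)² = ((-1 + (¼)*4*(-26)²) + 810)² = ((-1 + (¼)*4*676) + 810)² = ((-1 + 676) + 810)² = (675 + 810)² = 1485² = 2205225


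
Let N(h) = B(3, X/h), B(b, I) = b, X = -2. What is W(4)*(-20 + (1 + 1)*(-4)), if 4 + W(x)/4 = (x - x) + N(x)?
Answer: 112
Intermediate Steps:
N(h) = 3
W(x) = -4 (W(x) = -16 + 4*((x - x) + 3) = -16 + 4*(0 + 3) = -16 + 4*3 = -16 + 12 = -4)
W(4)*(-20 + (1 + 1)*(-4)) = -4*(-20 + (1 + 1)*(-4)) = -4*(-20 + 2*(-4)) = -4*(-20 - 8) = -4*(-28) = 112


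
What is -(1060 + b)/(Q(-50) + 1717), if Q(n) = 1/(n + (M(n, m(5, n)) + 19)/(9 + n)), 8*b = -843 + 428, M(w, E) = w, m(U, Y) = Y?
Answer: -16283235/27732656 ≈ -0.58715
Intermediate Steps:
b = -415/8 (b = (-843 + 428)/8 = (⅛)*(-415) = -415/8 ≈ -51.875)
Q(n) = 1/(n + (19 + n)/(9 + n)) (Q(n) = 1/(n + (n + 19)/(9 + n)) = 1/(n + (19 + n)/(9 + n)))
-(1060 + b)/(Q(-50) + 1717) = -(1060 - 415/8)/((9 - 50)/(19 + (-50)² + 10*(-50)) + 1717) = -8065/(8*(-41/(19 + 2500 - 500) + 1717)) = -8065/(8*(-41/2019 + 1717)) = -8065/(8*3466582/2019) = -8065*2019/(8*3466582) = -1*16283235/27732656 = -16283235/27732656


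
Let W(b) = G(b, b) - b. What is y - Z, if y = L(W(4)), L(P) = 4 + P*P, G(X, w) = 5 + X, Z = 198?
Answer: -169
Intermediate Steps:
W(b) = 5 (W(b) = (5 + b) - b = 5)
L(P) = 4 + P**2
y = 29 (y = 4 + 5**2 = 4 + 25 = 29)
y - Z = 29 - 1*198 = 29 - 198 = -169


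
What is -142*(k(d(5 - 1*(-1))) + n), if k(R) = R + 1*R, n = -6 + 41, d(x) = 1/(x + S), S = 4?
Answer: -24992/5 ≈ -4998.4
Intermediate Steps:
d(x) = 1/(4 + x) (d(x) = 1/(x + 4) = 1/(4 + x))
n = 35
k(R) = 2*R (k(R) = R + R = 2*R)
-142*(k(d(5 - 1*(-1))) + n) = -142*(2/(4 + (5 - 1*(-1))) + 35) = -142*(2/(4 + (5 + 1)) + 35) = -142*(2/(4 + 6) + 35) = -142*(2/10 + 35) = -142*(2*(1/10) + 35) = -142*(1/5 + 35) = -142*176/5 = -24992/5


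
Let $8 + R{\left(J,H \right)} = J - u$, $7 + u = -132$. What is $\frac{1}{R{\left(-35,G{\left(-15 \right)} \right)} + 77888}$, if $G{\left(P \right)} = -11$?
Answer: $\frac{1}{77984} \approx 1.2823 \cdot 10^{-5}$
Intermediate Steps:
$u = -139$ ($u = -7 - 132 = -139$)
$R{\left(J,H \right)} = 131 + J$ ($R{\left(J,H \right)} = -8 + \left(J - -139\right) = -8 + \left(J + 139\right) = -8 + \left(139 + J\right) = 131 + J$)
$\frac{1}{R{\left(-35,G{\left(-15 \right)} \right)} + 77888} = \frac{1}{\left(131 - 35\right) + 77888} = \frac{1}{96 + 77888} = \frac{1}{77984}$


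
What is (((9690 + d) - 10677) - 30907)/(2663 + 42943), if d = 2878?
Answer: -4836/7601 ≈ -0.63623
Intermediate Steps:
(((9690 + d) - 10677) - 30907)/(2663 + 42943) = (((9690 + 2878) - 10677) - 30907)/(2663 + 42943) = ((12568 - 10677) - 30907)/45606 = (1891 - 30907)*(1/45606) = -29016*1/45606 = -4836/7601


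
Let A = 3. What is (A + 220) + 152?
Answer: 375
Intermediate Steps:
(A + 220) + 152 = (3 + 220) + 152 = 223 + 152 = 375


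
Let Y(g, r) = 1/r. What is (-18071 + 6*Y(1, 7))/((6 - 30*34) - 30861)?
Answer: 126491/223125 ≈ 0.56691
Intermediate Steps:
(-18071 + 6*Y(1, 7))/((6 - 30*34) - 30861) = (-18071 + 6/7)/((6 - 30*34) - 30861) = (-18071 + 6*(⅐))/((6 - 1020) - 30861) = (-18071 + 6/7)/(-1014 - 30861) = -126491/7/(-31875) = -126491/7*(-1/31875) = 126491/223125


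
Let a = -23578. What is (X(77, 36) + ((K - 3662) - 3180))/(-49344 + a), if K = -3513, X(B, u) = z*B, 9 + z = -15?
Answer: 12203/72922 ≈ 0.16734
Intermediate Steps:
z = -24 (z = -9 - 15 = -24)
X(B, u) = -24*B
(X(77, 36) + ((K - 3662) - 3180))/(-49344 + a) = (-24*77 + ((-3513 - 3662) - 3180))/(-49344 - 23578) = (-1848 + (-7175 - 3180))/(-72922) = (-1848 - 10355)*(-1/72922) = -12203*(-1/72922) = 12203/72922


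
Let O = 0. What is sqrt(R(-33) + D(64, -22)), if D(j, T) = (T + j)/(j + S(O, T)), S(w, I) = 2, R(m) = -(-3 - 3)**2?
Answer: I*sqrt(4279)/11 ≈ 5.9467*I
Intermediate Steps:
R(m) = -36 (R(m) = -1*(-6)**2 = -1*36 = -36)
D(j, T) = (T + j)/(2 + j) (D(j, T) = (T + j)/(j + 2) = (T + j)/(2 + j))
sqrt(R(-33) + D(64, -22)) = sqrt(-36 + (-22 + 64)/(2 + 64)) = sqrt(-36 + 42/66) = sqrt(-36 + (1/66)*42) = sqrt(-36 + 7/11) = sqrt(-389/11) = I*sqrt(4279)/11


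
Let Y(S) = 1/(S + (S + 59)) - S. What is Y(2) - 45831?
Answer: -2887478/63 ≈ -45833.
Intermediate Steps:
Y(S) = 1/(59 + 2*S) - S (Y(S) = 1/(S + (59 + S)) - S = 1/(59 + 2*S) - S)
Y(2) - 45831 = (1 - 59*2 - 2*2²)/(59 + 2*2) - 45831 = (1 - 118 - 2*4)/(59 + 4) - 45831 = (1 - 118 - 8)/63 - 45831 = (1/63)*(-125) - 45831 = -125/63 - 45831 = -2887478/63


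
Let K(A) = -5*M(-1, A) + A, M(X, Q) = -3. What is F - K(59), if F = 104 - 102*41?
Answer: -4152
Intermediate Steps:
F = -4078 (F = 104 - 4182 = -4078)
K(A) = 15 + A (K(A) = -5*(-3) + A = 15 + A)
F - K(59) = -4078 - (15 + 59) = -4078 - 1*74 = -4078 - 74 = -4152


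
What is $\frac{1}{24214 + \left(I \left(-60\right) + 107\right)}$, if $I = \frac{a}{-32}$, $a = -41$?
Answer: $\frac{8}{193953} \approx 4.1247 \cdot 10^{-5}$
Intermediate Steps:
$I = \frac{41}{32}$ ($I = - \frac{41}{-32} = \left(-41\right) \left(- \frac{1}{32}\right) = \frac{41}{32} \approx 1.2813$)
$\frac{1}{24214 + \left(I \left(-60\right) + 107\right)} = \frac{1}{24214 + \left(\frac{41}{32} \left(-60\right) + 107\right)} = \frac{1}{24214 + \left(- \frac{615}{8} + 107\right)} = \frac{1}{24214 + \frac{241}{8}} = \frac{1}{\frac{193953}{8}} = \frac{8}{193953}$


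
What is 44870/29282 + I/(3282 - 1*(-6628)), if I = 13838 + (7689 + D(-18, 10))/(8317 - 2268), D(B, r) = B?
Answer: 2570532076503/877663383190 ≈ 2.9288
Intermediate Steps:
I = 83713733/6049 (I = 13838 + (7689 - 18)/(8317 - 2268) = 13838 + 7671/6049 = 83713733/6049 ≈ 13839.)
44870/29282 + I/(3282 - 1*(-6628)) = 44870/29282 + 83713733/(6049*(3282 - 1*(-6628))) = 44870*(1/29282) + 83713733/(6049*(3282 + 6628)) = 22435/14641 + (83713733/6049)/9910 = 22435/14641 + (83713733/6049)*(1/9910) = 22435/14641 + 83713733/59945590 = 2570532076503/877663383190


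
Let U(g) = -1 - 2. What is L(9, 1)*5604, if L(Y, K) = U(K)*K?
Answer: -16812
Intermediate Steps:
U(g) = -3
L(Y, K) = -3*K
L(9, 1)*5604 = -3*1*5604 = -3*5604 = -16812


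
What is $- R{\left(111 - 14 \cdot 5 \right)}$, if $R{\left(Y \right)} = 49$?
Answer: $-49$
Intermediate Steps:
$- R{\left(111 - 14 \cdot 5 \right)} = \left(-1\right) 49 = -49$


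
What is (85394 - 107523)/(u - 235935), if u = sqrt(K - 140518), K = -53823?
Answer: 745857945/7952216938 + 22129*I*sqrt(194341)/55665518566 ≈ 0.093792 + 0.00017525*I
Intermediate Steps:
u = I*sqrt(194341) (u = sqrt(-53823 - 140518) = sqrt(-194341) = I*sqrt(194341) ≈ 440.84*I)
(85394 - 107523)/(u - 235935) = (85394 - 107523)/(I*sqrt(194341) - 235935) = -22129/(-235935 + I*sqrt(194341))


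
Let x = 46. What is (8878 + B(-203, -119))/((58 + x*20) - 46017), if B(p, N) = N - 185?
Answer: -2858/15013 ≈ -0.19037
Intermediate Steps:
B(p, N) = -185 + N
(8878 + B(-203, -119))/((58 + x*20) - 46017) = (8878 + (-185 - 119))/((58 + 46*20) - 46017) = (8878 - 304)/((58 + 920) - 46017) = 8574/(978 - 46017) = 8574/(-45039) = 8574*(-1/45039) = -2858/15013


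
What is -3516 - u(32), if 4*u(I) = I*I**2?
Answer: -11708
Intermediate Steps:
u(I) = I**3/4 (u(I) = (I*I**2)/4 = I**3/4)
-3516 - u(32) = -3516 - 32**3/4 = -3516 - 32768/4 = -3516 - 1*8192 = -3516 - 8192 = -11708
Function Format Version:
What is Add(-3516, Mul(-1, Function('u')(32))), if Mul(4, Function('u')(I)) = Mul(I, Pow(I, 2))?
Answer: -11708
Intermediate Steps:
Function('u')(I) = Mul(Rational(1, 4), Pow(I, 3)) (Function('u')(I) = Mul(Rational(1, 4), Mul(I, Pow(I, 2))) = Mul(Rational(1, 4), Pow(I, 3)))
Add(-3516, Mul(-1, Function('u')(32))) = Add(-3516, Mul(-1, Mul(Rational(1, 4), Pow(32, 3)))) = Add(-3516, Mul(-1, Mul(Rational(1, 4), 32768))) = Add(-3516, Mul(-1, 8192)) = Add(-3516, -8192) = -11708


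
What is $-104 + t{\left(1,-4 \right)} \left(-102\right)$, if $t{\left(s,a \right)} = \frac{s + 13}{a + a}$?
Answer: $\frac{149}{2} \approx 74.5$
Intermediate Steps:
$t{\left(s,a \right)} = \frac{13 + s}{2 a}$
$-104 + t{\left(1,-4 \right)} \left(-102\right) = -104 + \frac{13 + 1}{2 \left(-4\right)} \left(-102\right) = -104 + \frac{1}{2} \left(- \frac{1}{4}\right) 14 \left(-102\right) = -104 - - \frac{357}{2} = -104 + \frac{357}{2} = \frac{149}{2}$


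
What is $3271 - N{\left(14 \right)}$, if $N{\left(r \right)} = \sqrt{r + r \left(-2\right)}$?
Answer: $3271 - i \sqrt{14} \approx 3271.0 - 3.7417 i$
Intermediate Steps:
$N{\left(r \right)} = \sqrt{- r}$ ($N{\left(r \right)} = \sqrt{r - 2 r} = \sqrt{- r}$)
$3271 - N{\left(14 \right)} = 3271 - \sqrt{\left(-1\right) 14} = 3271 - \sqrt{-14} = 3271 - i \sqrt{14}$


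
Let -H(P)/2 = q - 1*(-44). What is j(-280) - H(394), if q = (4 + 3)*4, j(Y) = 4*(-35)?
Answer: 4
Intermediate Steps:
j(Y) = -140
q = 28 (q = 7*4 = 28)
H(P) = -144 (H(P) = -2*(28 - 1*(-44)) = -2*(28 + 44) = -2*72 = -144)
j(-280) - H(394) = -140 - 1*(-144) = -140 + 144 = 4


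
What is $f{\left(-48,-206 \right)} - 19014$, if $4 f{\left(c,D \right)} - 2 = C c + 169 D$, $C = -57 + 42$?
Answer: $-27537$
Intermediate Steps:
$C = -15$
$f{\left(c,D \right)} = \frac{1}{2} - \frac{15 c}{4} + \frac{169 D}{4}$ ($f{\left(c,D \right)} = \frac{1}{2} + \frac{- 15 c + 169 D}{4} = \frac{1}{2} + \left(- \frac{15 c}{4} + \frac{169 D}{4}\right) = \frac{1}{2} - \frac{15 c}{4} + \frac{169 D}{4}$)
$f{\left(-48,-206 \right)} - 19014 = \left(\frac{1}{2} - -180 + \frac{169}{4} \left(-206\right)\right) - 19014 = \left(\frac{1}{2} + 180 - \frac{17407}{2}\right) - 19014 = -8523 - 19014 = -27537$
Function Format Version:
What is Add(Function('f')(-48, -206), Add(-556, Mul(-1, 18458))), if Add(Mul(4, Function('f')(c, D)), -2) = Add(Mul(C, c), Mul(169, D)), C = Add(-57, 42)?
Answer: -27537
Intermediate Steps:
C = -15
Function('f')(c, D) = Add(Rational(1, 2), Mul(Rational(-15, 4), c), Mul(Rational(169, 4), D)) (Function('f')(c, D) = Add(Rational(1, 2), Mul(Rational(1, 4), Add(Mul(-15, c), Mul(169, D)))) = Add(Rational(1, 2), Add(Mul(Rational(-15, 4), c), Mul(Rational(169, 4), D))) = Add(Rational(1, 2), Mul(Rational(-15, 4), c), Mul(Rational(169, 4), D)))
Add(Function('f')(-48, -206), Add(-556, Mul(-1, 18458))) = Add(Add(Rational(1, 2), Mul(Rational(-15, 4), -48), Mul(Rational(169, 4), -206)), Add(-556, Mul(-1, 18458))) = Add(Add(Rational(1, 2), 180, Rational(-17407, 2)), Add(-556, -18458)) = Add(-8523, -19014) = -27537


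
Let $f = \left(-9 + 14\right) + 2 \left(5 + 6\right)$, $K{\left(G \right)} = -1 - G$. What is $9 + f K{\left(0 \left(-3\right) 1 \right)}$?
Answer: $-18$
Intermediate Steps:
$f = 27$ ($f = 5 + 2 \cdot 11 = 5 + 22 = 27$)
$9 + f K{\left(0 \left(-3\right) 1 \right)} = 9 + 27 \left(-1 - 0 \left(-3\right) 1\right) = 9 + 27 \left(-1 - 0 \cdot 1\right) = 9 + 27 \left(-1 - 0\right) = 9 + 27 \left(-1 + 0\right) = 9 + 27 \left(-1\right) = 9 - 27 = -18$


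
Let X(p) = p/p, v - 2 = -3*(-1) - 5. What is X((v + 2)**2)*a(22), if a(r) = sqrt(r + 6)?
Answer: 2*sqrt(7) ≈ 5.2915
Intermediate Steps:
v = 0 (v = 2 + (-3*(-1) - 5) = 2 + (3 - 5) = 2 - 2 = 0)
X(p) = 1
a(r) = sqrt(6 + r)
X((v + 2)**2)*a(22) = 1*sqrt(6 + 22) = 1*sqrt(28) = 1*(2*sqrt(7)) = 2*sqrt(7)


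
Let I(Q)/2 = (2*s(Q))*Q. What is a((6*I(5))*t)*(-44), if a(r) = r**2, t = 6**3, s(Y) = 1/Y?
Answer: -1182449664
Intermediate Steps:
I(Q) = 4 (I(Q) = 2*((2/Q)*Q) = 2*2 = 4)
t = 216
a((6*I(5))*t)*(-44) = ((6*4)*216)**2*(-44) = (24*216)**2*(-44) = 5184**2*(-44) = 26873856*(-44) = -1182449664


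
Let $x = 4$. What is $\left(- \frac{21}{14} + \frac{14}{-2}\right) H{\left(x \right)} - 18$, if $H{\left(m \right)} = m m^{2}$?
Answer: $-562$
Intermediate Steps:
$H{\left(m \right)} = m^{3}$
$\left(- \frac{21}{14} + \frac{14}{-2}\right) H{\left(x \right)} - 18 = \left(- \frac{21}{14} + \frac{14}{-2}\right) 4^{3} - 18 = \left(\left(-21\right) \frac{1}{14} + 14 \left(- \frac{1}{2}\right)\right) 64 - 18 = \left(- \frac{3}{2} - 7\right) 64 - 18 = \left(- \frac{17}{2}\right) 64 - 18 = -544 - 18 = -562$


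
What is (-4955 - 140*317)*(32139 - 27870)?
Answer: -210611115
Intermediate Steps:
(-4955 - 140*317)*(32139 - 27870) = (-4955 - 44380)*4269 = -49335*4269 = -210611115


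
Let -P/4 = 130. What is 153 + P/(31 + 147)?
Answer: 13357/89 ≈ 150.08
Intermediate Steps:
P = -520 (P = -4*130 = -520)
153 + P/(31 + 147) = 153 - 520/(31 + 147) = 153 - 520/178 = 153 + (1/178)*(-520) = 153 - 260/89 = 13357/89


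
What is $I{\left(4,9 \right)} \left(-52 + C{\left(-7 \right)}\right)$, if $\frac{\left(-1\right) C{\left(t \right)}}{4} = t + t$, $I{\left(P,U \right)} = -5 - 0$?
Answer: $-20$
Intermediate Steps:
$I{\left(P,U \right)} = -5$ ($I{\left(P,U \right)} = -5 + 0 = -5$)
$C{\left(t \right)} = - 8 t$ ($C{\left(t \right)} = - 4 \left(t + t\right) = - 4 \cdot 2 t = - 8 t$)
$I{\left(4,9 \right)} \left(-52 + C{\left(-7 \right)}\right) = - 5 \left(-52 - -56\right) = - 5 \left(-52 + 56\right) = \left(-5\right) 4 = -20$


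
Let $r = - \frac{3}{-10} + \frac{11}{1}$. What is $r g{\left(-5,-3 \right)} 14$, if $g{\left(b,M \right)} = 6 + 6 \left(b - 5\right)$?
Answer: $- \frac{42714}{5} \approx -8542.8$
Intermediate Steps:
$g{\left(b,M \right)} = -24 + 6 b$ ($g{\left(b,M \right)} = 6 + 6 \left(-5 + b\right) = 6 + \left(-30 + 6 b\right) = -24 + 6 b$)
$r = \frac{113}{10}$ ($r = \left(-3\right) \left(- \frac{1}{10}\right) + 11 \cdot 1 = \frac{3}{10} + 11 = \frac{113}{10} \approx 11.3$)
$r g{\left(-5,-3 \right)} 14 = \frac{113 \left(-24 + 6 \left(-5\right)\right)}{10} \cdot 14 = \frac{113 \left(-24 - 30\right)}{10} \cdot 14 = \frac{113}{10} \left(-54\right) 14 = \left(- \frac{3051}{5}\right) 14 = - \frac{42714}{5}$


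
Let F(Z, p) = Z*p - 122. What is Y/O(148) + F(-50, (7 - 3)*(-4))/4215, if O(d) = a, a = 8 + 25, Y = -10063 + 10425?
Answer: 516068/46365 ≈ 11.131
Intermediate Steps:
F(Z, p) = -122 + Z*p
Y = 362
a = 33
O(d) = 33
Y/O(148) + F(-50, (7 - 3)*(-4))/4215 = 362/33 + (-122 - 50*(7 - 3)*(-4))/4215 = 362*(1/33) + (-122 - 200*(-4))*(1/4215) = 362/33 + (-122 - 50*(-16))*(1/4215) = 362/33 + (-122 + 800)*(1/4215) = 362/33 + 678*(1/4215) = 362/33 + 226/1405 = 516068/46365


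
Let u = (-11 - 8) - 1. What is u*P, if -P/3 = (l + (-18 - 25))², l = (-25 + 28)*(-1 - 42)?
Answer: 1775040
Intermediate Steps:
l = -129 (l = 3*(-43) = -129)
u = -20 (u = -19 - 1 = -20)
P = -88752 (P = -3*(-129 + (-18 - 25))² = -3*(-129 - 43)² = -3*(-172)² = -3*29584 = -88752)
u*P = -20*(-88752) = 1775040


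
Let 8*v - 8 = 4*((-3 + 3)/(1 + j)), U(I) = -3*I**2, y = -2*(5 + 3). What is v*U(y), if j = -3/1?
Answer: -768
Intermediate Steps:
y = -16 (y = -2*8 = -16)
j = -3 (j = -3*1 = -3)
v = 1 (v = 1 + (4*((-3 + 3)/(1 - 3)))/8 = 1 + (4*(0/(-2)))/8 = 1 + (4*(0*(-1/2)))/8 = 1 + (4*0)/8 = 1 + (1/8)*0 = 1 + 0 = 1)
v*U(y) = 1*(-3*(-16)**2) = 1*(-3*256) = 1*(-768) = -768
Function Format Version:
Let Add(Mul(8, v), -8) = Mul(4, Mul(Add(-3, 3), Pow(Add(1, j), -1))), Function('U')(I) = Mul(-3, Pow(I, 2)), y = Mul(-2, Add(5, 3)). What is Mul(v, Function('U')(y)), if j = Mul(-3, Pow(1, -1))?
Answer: -768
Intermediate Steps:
y = -16 (y = Mul(-2, 8) = -16)
j = -3 (j = Mul(-3, 1) = -3)
v = 1 (v = Add(1, Mul(Rational(1, 8), Mul(4, Mul(Add(-3, 3), Pow(Add(1, -3), -1))))) = Add(1, Mul(Rational(1, 8), Mul(4, Mul(0, Pow(-2, -1))))) = Add(1, Mul(Rational(1, 8), Mul(4, Mul(0, Rational(-1, 2))))) = Add(1, Mul(Rational(1, 8), Mul(4, 0))) = Add(1, Mul(Rational(1, 8), 0)) = Add(1, 0) = 1)
Mul(v, Function('U')(y)) = Mul(1, Mul(-3, Pow(-16, 2))) = Mul(1, Mul(-3, 256)) = Mul(1, -768) = -768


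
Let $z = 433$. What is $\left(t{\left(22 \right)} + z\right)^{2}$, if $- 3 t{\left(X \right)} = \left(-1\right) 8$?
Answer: $\frac{1708249}{9} \approx 1.8981 \cdot 10^{5}$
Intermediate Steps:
$t{\left(X \right)} = \frac{8}{3}$ ($t{\left(X \right)} = - \frac{\left(-1\right) 8}{3} = \left(- \frac{1}{3}\right) \left(-8\right) = \frac{8}{3}$)
$\left(t{\left(22 \right)} + z\right)^{2} = \left(\frac{8}{3} + 433\right)^{2} = \left(\frac{1307}{3}\right)^{2} = \frac{1708249}{9}$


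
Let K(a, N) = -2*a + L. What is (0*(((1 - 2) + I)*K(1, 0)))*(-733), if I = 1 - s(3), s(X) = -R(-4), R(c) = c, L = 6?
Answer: 0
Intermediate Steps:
s(X) = 4 (s(X) = -1*(-4) = 4)
K(a, N) = 6 - 2*a (K(a, N) = -2*a + 6 = 6 - 2*a)
I = -3 (I = 1 - 1*4 = 1 - 4 = -3)
(0*(((1 - 2) + I)*K(1, 0)))*(-733) = (0*(((1 - 2) - 3)*(6 - 2*1)))*(-733) = (0*((-1 - 3)*(6 - 2)))*(-733) = (0*(-4*4))*(-733) = (0*(-16))*(-733) = 0*(-733) = 0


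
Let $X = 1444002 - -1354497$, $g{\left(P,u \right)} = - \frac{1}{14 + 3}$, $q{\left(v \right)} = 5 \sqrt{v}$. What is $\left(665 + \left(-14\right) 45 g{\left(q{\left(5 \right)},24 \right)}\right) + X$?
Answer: $\frac{47586418}{17} \approx 2.7992 \cdot 10^{6}$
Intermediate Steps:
$g{\left(P,u \right)} = - \frac{1}{17}$
$X = 2798499$ ($X = 1444002 + 1354497 = 2798499$)
$\left(665 + \left(-14\right) 45 g{\left(q{\left(5 \right)},24 \right)}\right) + X = \left(665 + \left(-14\right) 45 \left(- \frac{1}{17}\right)\right) + 2798499 = \left(665 - - \frac{630}{17}\right) + 2798499 = \left(665 + \frac{630}{17}\right) + 2798499 = \frac{11935}{17} + 2798499 = \frac{47586418}{17}$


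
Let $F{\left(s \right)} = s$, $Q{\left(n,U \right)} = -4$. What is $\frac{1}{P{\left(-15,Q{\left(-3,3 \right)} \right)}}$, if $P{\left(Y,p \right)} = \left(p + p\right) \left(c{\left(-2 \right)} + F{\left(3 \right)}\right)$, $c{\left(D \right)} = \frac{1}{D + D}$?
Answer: $- \frac{1}{22} \approx -0.045455$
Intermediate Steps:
$c{\left(D \right)} = \frac{1}{2 D}$
$P{\left(Y,p \right)} = \frac{11 p}{2}$ ($P{\left(Y,p \right)} = \left(p + p\right) \left(\frac{1}{2 \left(-2\right)} + 3\right) = 2 p \left(\frac{1}{2} \left(- \frac{1}{2}\right) + 3\right) = 2 p \left(- \frac{1}{4} + 3\right) = 2 p \frac{11}{4} = \frac{11 p}{2}$)
$\frac{1}{P{\left(-15,Q{\left(-3,3 \right)} \right)}} = \frac{1}{\frac{11}{2} \left(-4\right)} = \frac{1}{-22} = - \frac{1}{22}$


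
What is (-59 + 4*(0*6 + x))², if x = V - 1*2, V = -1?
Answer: 5041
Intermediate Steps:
x = -3 (x = -1 - 1*2 = -1 - 2 = -3)
(-59 + 4*(0*6 + x))² = (-59 + 4*(0*6 - 3))² = (-59 + 4*(0 - 3))² = (-59 + 4*(-3))² = (-59 - 12)² = (-71)² = 5041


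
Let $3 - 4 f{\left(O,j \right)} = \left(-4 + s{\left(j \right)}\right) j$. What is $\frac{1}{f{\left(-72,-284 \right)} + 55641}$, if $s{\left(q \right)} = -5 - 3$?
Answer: $\frac{4}{219159} \approx 1.8252 \cdot 10^{-5}$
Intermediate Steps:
$s{\left(q \right)} = -8$
$f{\left(O,j \right)} = \frac{3}{4} + 3 j$ ($f{\left(O,j \right)} = \frac{3}{4} - \frac{\left(-4 - 8\right) j}{4} = \frac{3}{4} - \frac{\left(-12\right) j}{4} = \frac{3}{4} + 3 j$)
$\frac{1}{f{\left(-72,-284 \right)} + 55641} = \frac{1}{\left(\frac{3}{4} + 3 \left(-284\right)\right) + 55641} = \frac{1}{\left(\frac{3}{4} - 852\right) + 55641} = \frac{1}{- \frac{3405}{4} + 55641} = \frac{1}{\frac{219159}{4}} = \frac{4}{219159}$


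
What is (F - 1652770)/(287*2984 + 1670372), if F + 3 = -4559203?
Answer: -1552994/631695 ≈ -2.4585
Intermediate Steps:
F = -4559206 (F = -3 - 4559203 = -4559206)
(F - 1652770)/(287*2984 + 1670372) = (-4559206 - 1652770)/(287*2984 + 1670372) = -6211976/(856408 + 1670372) = -6211976/2526780 = -6211976*1/2526780 = -1552994/631695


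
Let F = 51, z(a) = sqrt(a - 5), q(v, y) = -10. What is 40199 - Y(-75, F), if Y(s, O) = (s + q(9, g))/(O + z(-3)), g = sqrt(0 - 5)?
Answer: 104883526/2609 - 170*I*sqrt(2)/2609 ≈ 40201.0 - 0.092149*I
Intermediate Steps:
g = I*sqrt(5) (g = sqrt(-5) = I*sqrt(5) ≈ 2.2361*I)
z(a) = sqrt(-5 + a)
Y(s, O) = (-10 + s)/(O + 2*I*sqrt(2)) (Y(s, O) = (s - 10)/(O + sqrt(-5 - 3)) = (-10 + s)/(O + sqrt(-8)) = (-10 + s)/(O + 2*I*sqrt(2)))
40199 - Y(-75, F) = 40199 - (-10 - 75)/(51 + 2*I*sqrt(2)) = 40199 - (-85)/(51 + 2*I*sqrt(2)) = 40199 + 85/(51 + 2*I*sqrt(2))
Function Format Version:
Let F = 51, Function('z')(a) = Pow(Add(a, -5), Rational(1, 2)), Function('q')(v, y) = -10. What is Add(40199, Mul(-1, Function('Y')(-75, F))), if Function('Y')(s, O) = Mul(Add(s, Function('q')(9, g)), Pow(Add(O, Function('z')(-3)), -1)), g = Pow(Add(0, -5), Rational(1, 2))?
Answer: Add(Rational(104883526, 2609), Mul(Rational(-170, 2609), I, Pow(2, Rational(1, 2)))) ≈ Add(40201., Mul(-0.092149, I))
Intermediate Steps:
g = Mul(I, Pow(5, Rational(1, 2))) (g = Pow(-5, Rational(1, 2)) = Mul(I, Pow(5, Rational(1, 2))) ≈ Mul(2.2361, I))
Function('z')(a) = Pow(Add(-5, a), Rational(1, 2))
Function('Y')(s, O) = Mul(Pow(Add(O, Mul(2, I, Pow(2, Rational(1, 2)))), -1), Add(-10, s)) (Function('Y')(s, O) = Mul(Add(s, -10), Pow(Add(O, Pow(Add(-5, -3), Rational(1, 2))), -1)) = Mul(Add(-10, s), Pow(Add(O, Pow(-8, Rational(1, 2))), -1)) = Mul(Add(-10, s), Pow(Add(O, Mul(2, I, Pow(2, Rational(1, 2)))), -1)) = Mul(Pow(Add(O, Mul(2, I, Pow(2, Rational(1, 2)))), -1), Add(-10, s)))
Add(40199, Mul(-1, Function('Y')(-75, F))) = Add(40199, Mul(-1, Mul(Pow(Add(51, Mul(2, I, Pow(2, Rational(1, 2)))), -1), Add(-10, -75)))) = Add(40199, Mul(-1, Mul(Pow(Add(51, Mul(2, I, Pow(2, Rational(1, 2)))), -1), -85))) = Add(40199, Mul(-1, Mul(-85, Pow(Add(51, Mul(2, I, Pow(2, Rational(1, 2)))), -1)))) = Add(40199, Mul(85, Pow(Add(51, Mul(2, I, Pow(2, Rational(1, 2)))), -1)))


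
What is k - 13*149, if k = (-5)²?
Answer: -1912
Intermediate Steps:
k = 25
k - 13*149 = 25 - 13*149 = 25 - 1937 = -1912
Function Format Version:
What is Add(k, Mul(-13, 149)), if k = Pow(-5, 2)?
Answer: -1912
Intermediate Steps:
k = 25
Add(k, Mul(-13, 149)) = Add(25, Mul(-13, 149)) = Add(25, -1937) = -1912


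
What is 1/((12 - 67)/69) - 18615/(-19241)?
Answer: -303804/1058255 ≈ -0.28708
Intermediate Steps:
1/((12 - 67)/69) - 18615/(-19241) = 1/(-55*1/69) - 18615*(-1)/19241 = 1/(-55/69) - 1*(-18615/19241) = -69/55 + 18615/19241 = -303804/1058255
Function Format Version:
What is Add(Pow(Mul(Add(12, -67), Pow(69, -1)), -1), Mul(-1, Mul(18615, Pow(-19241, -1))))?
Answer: Rational(-303804, 1058255) ≈ -0.28708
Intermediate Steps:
Add(Pow(Mul(Add(12, -67), Pow(69, -1)), -1), Mul(-1, Mul(18615, Pow(-19241, -1)))) = Add(Pow(Mul(-55, Rational(1, 69)), -1), Mul(-1, Mul(18615, Rational(-1, 19241)))) = Add(Pow(Rational(-55, 69), -1), Mul(-1, Rational(-18615, 19241))) = Add(Rational(-69, 55), Rational(18615, 19241)) = Rational(-303804, 1058255)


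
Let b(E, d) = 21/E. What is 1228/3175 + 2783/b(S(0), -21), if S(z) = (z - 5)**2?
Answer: 220926413/66675 ≈ 3313.5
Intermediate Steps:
S(z) = (-5 + z)**2
1228/3175 + 2783/b(S(0), -21) = 1228/3175 + 2783/((21/((-5 + 0)**2))) = 1228*(1/3175) + 2783/((21/((-5)**2))) = 1228/3175 + 2783/((21/25)) = 1228/3175 + 2783/((21*(1/25))) = 1228/3175 + 2783/(21/25) = 1228/3175 + 2783*(25/21) = 1228/3175 + 69575/21 = 220926413/66675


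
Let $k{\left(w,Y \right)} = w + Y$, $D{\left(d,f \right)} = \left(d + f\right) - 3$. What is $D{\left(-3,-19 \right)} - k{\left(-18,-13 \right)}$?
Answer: $6$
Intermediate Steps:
$D{\left(d,f \right)} = -3 + d + f$
$k{\left(w,Y \right)} = Y + w$
$D{\left(-3,-19 \right)} - k{\left(-18,-13 \right)} = \left(-3 - 3 - 19\right) - \left(-13 - 18\right) = -25 - -31 = -25 + 31 = 6$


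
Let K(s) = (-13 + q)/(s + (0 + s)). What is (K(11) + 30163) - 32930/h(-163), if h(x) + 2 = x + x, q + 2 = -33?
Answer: 54591231/1804 ≈ 30261.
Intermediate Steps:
q = -35 (q = -2 - 33 = -35)
h(x) = -2 + 2*x (h(x) = -2 + (x + x) = -2 + 2*x)
K(s) = -24/s (K(s) = (-13 - 35)/(s + (0 + s)) = -48/(s + s) = -48*1/(2*s) = -24/s)
(K(11) + 30163) - 32930/h(-163) = (-24/11 + 30163) - 32930/(-2 + 2*(-163)) = (-24*1/11 + 30163) - 32930/(-2 - 326) = (-24/11 + 30163) - 32930/(-328) = 331769/11 - 32930*(-1/328) = 331769/11 + 16465/164 = 54591231/1804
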